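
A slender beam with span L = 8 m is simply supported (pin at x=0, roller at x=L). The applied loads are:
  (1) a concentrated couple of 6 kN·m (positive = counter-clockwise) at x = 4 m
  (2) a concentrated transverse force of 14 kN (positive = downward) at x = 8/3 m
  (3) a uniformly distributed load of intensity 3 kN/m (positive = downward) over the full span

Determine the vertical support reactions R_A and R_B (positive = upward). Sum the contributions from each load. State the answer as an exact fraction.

R_A = 265/12 kN, R_B = 191/12 kN

Load 1 — applied couple M₀=6 kN·m at a=4 m (b=L-a=4):
  R_A = M₀/L = 6/8 = 3/4 kN
  R_B = -M₀/L = -6/8 = -3/4 kN
Load 2 — point force P=14 kN at a=8/3 m (b=L-a=16/3):
  R_A = Pb/L = 14·(16/3)/8 = 28/3 kN
  R_B = Pa/L = 14·(8/3)/8 = 14/3 kN
Load 3 — uniform load w=3 kN/m over full span:
  R_A = wL/2 = 3·8/2 = 12 kN
  R_B = wL/2 = 3·8/2 = 12 kN
Superposition: R_A = 265/12 kN, R_B = 191/12 kN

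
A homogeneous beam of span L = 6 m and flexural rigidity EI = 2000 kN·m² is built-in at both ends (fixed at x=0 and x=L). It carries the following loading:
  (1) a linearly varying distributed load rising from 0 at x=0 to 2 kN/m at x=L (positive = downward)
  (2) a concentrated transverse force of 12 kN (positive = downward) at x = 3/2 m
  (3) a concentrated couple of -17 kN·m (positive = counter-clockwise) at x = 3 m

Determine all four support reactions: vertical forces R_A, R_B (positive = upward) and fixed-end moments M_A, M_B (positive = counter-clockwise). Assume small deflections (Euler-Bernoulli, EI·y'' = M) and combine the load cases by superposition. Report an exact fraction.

Load 1 — triangular load w₀=2 kN/m (0→w₀ over full span):
  R_A = 3w₀L/20 = 3·2·6/20 = 9/5 kN
  M_A = w₀L²/30 = 2·6²/30 = 12/5 kN·m
  R_B = 7w₀L/20 = 7·2·6/20 = 21/5 kN
  M_B = -w₀L²/20 = -2·6²/20 = -18/5 kN·m
Load 2 — point force P=12 kN at a=3/2 m (b=L-a=9/2):
  R_A = Pb²(3a+b)/L³ = 12·(9/2)²·(3·(3/2)+(9/2))/6³ = 81/8 kN
  M_A = Pab²/L² = 12·(3/2)·(9/2)²/6² = 81/8 kN·m
  R_B = Pa²(a+3b)/L³ = 12·(3/2)²·((3/2)+3·(9/2))/6³ = 15/8 kN
  M_B = -Pa²b/L² = -12·(3/2)²·(9/2)/6² = -27/8 kN·m
Load 3 — applied couple M₀=-17 kN·m at a=3 m (b=L-a=3):
  R_A = 6M₀ab/L³ = 6·(-17)·3·3/6³ = -17/4 kN
  M_A = M₀b(2a-b)/L² = (-17)·3·(2·3-3)/6² = -17/4 kN·m
  R_B = -6M₀ab/L³ = -6·(-17)·3·3/6³ = 17/4 kN
  M_B = M₀a(2b-a)/L² = (-17)·3·(2·3-3)/6² = -17/4 kN·m
Superposition: R_A = 307/40 kN, M_A = 331/40 kN·m, R_B = 413/40 kN, M_B = -449/40 kN·m

R_A = 307/40 kN, M_A = 331/40 kN·m, R_B = 413/40 kN, M_B = -449/40 kN·m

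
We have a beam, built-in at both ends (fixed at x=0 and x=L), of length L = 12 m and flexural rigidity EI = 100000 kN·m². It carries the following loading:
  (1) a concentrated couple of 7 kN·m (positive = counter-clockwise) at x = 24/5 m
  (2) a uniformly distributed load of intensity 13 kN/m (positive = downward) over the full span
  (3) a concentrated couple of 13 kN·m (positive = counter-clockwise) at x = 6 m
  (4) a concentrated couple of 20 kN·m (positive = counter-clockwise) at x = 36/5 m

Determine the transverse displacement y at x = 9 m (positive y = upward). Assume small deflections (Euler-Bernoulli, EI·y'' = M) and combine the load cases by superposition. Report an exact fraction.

Load 1 — applied couple M₀=7 kN·m at a=24/5 m (b=L-a=36/5):
  y_1 = (R_Ax³/6 - M_Ax²/2 - M₀(x-a)²/2)/EI  [x>a] with R_A=21/25, M_A=21/25 = ((21/25)·9³/6 - (21/25)·9²/2 - 7·(9-(24/5))²/2)/100000 = 63/1000000 m
Load 2 — uniform load w=13 kN/m over full span:
  y_2 = -wx²(L-x)²/(24EI) = -13·9²·(12-9)²/(24·100000) = -3159/800000 m
Load 3 — applied couple M₀=13 kN·m at a=6 m (b=L-a=6):
  y_3 = (R_Ax³/6 - M_Ax²/2 - M₀(x-a)²/2)/EI  [x>a] with R_A=13/8, M_A=13/4 = ((13/8)·9³/6 - (13/4)·9²/2 - 13·(9-6)²/2)/100000 = 117/1600000 m
Load 4 — applied couple M₀=20 kN·m at a=36/5 m (b=L-a=24/5):
  y_4 = (R_Ax³/6 - M_Ax²/2 - M₀(x-a)²/2)/EI  [x>a] with R_A=12/5, M_A=32/5 = ((12/5)·9³/6 - (32/5)·9²/2 - 20·(9-(36/5))²/2)/100000 = 0 m
Superposition: y = Σ y_i = -30501/8000000 m ≈ -0.003813 m

y(9) = -30501/8000000 m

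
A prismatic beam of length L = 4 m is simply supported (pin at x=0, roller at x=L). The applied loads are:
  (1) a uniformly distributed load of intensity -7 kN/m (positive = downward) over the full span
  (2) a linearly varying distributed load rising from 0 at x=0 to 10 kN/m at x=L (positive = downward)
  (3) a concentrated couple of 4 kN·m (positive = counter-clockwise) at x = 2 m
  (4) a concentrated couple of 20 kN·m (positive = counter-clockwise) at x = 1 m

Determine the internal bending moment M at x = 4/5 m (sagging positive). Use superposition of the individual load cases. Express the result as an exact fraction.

M(4/5) = 24/25 kN·m

Load 1 — uniform load w=-7 kN/m over full span:
  M_1 = wx(L-x)/2 = (-7)·(4/5)·(4-(4/5))/2 = -224/25 kN·m
Load 2 — triangular load w₀=10 kN/m (0→w₀ over full span):
  M_2 = w₀Lx/6 - w₀x³/(6L) = 10·4·(4/5)/6 - 10·(4/5)³/(6·4) = 128/25 kN·m
Load 3 — applied couple M₀=4 kN·m at a=2 m (b=L-a=2):
  M_3 = M₀x/L  [x≤a] = 4·(4/5)/4 = 4/5 kN·m
Load 4 — applied couple M₀=20 kN·m at a=1 m (b=L-a=3):
  M_4 = M₀x/L  [x≤a] = 20·(4/5)/4 = 4 kN·m
Superposition: M = Σ M_i = 24/25 kN·m ≈ 0.960000 kN·m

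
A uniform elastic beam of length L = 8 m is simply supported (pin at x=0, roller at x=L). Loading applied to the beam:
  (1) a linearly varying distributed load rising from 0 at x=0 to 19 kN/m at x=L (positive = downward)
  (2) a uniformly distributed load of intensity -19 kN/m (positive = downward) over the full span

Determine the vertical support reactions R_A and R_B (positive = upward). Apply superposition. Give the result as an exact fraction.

Load 1 — triangular load w₀=19 kN/m (0→w₀ over full span):
  R_A = w₀L/6 = 19·8/6 = 76/3 kN
  R_B = w₀L/3 = 19·8/3 = 152/3 kN
Load 2 — uniform load w=-19 kN/m over full span:
  R_A = wL/2 = (-19)·8/2 = -76 kN
  R_B = wL/2 = (-19)·8/2 = -76 kN
Superposition: R_A = -152/3 kN, R_B = -76/3 kN

R_A = -152/3 kN, R_B = -76/3 kN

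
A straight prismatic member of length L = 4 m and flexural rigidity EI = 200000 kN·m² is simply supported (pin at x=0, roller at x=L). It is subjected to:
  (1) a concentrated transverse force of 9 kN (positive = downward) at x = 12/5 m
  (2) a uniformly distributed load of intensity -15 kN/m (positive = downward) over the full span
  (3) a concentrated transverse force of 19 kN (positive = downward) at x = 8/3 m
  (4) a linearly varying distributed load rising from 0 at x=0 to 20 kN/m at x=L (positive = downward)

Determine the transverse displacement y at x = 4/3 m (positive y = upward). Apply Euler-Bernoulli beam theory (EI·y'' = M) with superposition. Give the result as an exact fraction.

y(4/3) = -32693/569531250 m

Load 1 — point force P=9 kN at a=12/5 m (b=L-a=8/5):
  y_1 = -Pbx(L²-b²-x²)/(6LEI)  [x≤a] = -9·(8/5)·(4/3)·(4²-(8/5)²-(4/3)²)/(6·4·200000) = -164/3515625 m
Load 2 — uniform load w=-15 kN/m over full span:
  y_2 = -wx(L³-2Lx²+x³)/(24EI) = -(-15)·(4/3)·(4³-2·4·(4/3)²+(4/3)³)/(24·200000) = 11/50625 m
Load 3 — point force P=19 kN at a=8/3 m (b=L-a=4/3):
  y_3 = -Pbx(L²-b²-x²)/(6LEI)  [x≤a] = -19·(4/3)·(4/3)·(4²-(4/3)²-(4/3)²)/(6·4·200000) = -133/1518750 m
Load 4 — triangular load w₀=20 kN/m (0→w₀ over full span):
  y_4 = -w₀x(7L⁴-10L²x²+3x⁴)/(360LEI) = -20·(4/3)·(7·4⁴-10·4²·(4/3)²+3·(4/3)⁴)/(360·4·200000) = -64/455625 m
Superposition: y = Σ y_i = -32693/569531250 m ≈ -0.000057 m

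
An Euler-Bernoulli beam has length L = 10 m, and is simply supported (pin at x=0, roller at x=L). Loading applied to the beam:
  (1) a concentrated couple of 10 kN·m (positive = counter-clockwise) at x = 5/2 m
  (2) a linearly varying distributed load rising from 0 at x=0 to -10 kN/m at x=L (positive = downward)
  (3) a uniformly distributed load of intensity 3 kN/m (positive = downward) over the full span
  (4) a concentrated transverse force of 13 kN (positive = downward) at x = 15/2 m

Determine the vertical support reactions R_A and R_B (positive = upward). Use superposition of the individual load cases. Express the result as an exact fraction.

R_A = 31/12 kN, R_B = -115/12 kN

Load 1 — applied couple M₀=10 kN·m at a=5/2 m (b=L-a=15/2):
  R_A = M₀/L = 10/10 = 1 kN
  R_B = -M₀/L = -10/10 = -1 kN
Load 2 — triangular load w₀=-10 kN/m (0→w₀ over full span):
  R_A = w₀L/6 = (-10)·10/6 = -50/3 kN
  R_B = w₀L/3 = (-10)·10/3 = -100/3 kN
Load 3 — uniform load w=3 kN/m over full span:
  R_A = wL/2 = 3·10/2 = 15 kN
  R_B = wL/2 = 3·10/2 = 15 kN
Load 4 — point force P=13 kN at a=15/2 m (b=L-a=5/2):
  R_A = Pb/L = 13·(5/2)/10 = 13/4 kN
  R_B = Pa/L = 13·(15/2)/10 = 39/4 kN
Superposition: R_A = 31/12 kN, R_B = -115/12 kN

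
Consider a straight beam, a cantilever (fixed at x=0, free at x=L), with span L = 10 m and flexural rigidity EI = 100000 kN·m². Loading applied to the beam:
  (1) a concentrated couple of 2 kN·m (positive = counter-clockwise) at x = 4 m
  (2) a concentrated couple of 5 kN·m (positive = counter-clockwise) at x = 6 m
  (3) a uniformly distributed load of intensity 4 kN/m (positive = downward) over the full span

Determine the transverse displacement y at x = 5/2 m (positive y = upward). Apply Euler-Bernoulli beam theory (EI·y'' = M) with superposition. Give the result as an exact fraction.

Load 1 — applied couple M₀=2 kN·m at a=4 m (b=L-a=6):
  y_1 = M₀x²/(2EI)  [x≤a] = 2·(5/2)²/(2·100000) = 1/16000 m
Load 2 — applied couple M₀=5 kN·m at a=6 m (b=L-a=4):
  y_2 = M₀x²/(2EI)  [x≤a] = 5·(5/2)²/(2·100000) = 1/6400 m
Load 3 — uniform load w=4 kN/m over full span:
  y_3 = -wx²(x²-4Lx+6L²)/(24EI) = -4·(5/2)²·((5/2)²-4·10·(5/2)+6·10²)/(24·100000) = -27/5120 m
Superposition: y = Σ y_i = -647/128000 m ≈ -0.005055 m

y(5/2) = -647/128000 m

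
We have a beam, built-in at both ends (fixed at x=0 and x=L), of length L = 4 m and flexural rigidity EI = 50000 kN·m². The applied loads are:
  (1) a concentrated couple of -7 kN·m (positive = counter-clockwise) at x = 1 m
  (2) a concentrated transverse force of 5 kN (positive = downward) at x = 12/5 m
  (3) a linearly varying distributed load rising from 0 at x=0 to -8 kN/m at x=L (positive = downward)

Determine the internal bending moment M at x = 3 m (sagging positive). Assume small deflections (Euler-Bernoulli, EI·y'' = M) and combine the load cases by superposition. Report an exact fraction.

M(3) = -2381/2400 kN·m

Load 1 — applied couple M₀=-7 kN·m at a=1 m (b=L-a=3):
  M_1 = R_Ax - M_A - M₀  [x>a] with R_A=-63/32, M_A=21/16 = (-63/32)·3 - (21/16) - (-7) = -7/32 kN·m
Load 2 — point force P=5 kN at a=12/5 m (b=L-a=8/5):
  M_2 = Pa²(a+3b)(L-x)/L³ - Pa²b/L²  [x>a] = 5·(12/5)²·((12/5)+3·(8/5))·(4-3)/4³ - 5·(12/5)²·(8/5)/4² = 9/25 kN·m
Load 3 — triangular load w₀=-8 kN/m (0→w₀ over full span):
  M_3 = 3w₀Lx/20 - w₀L²/30 - w₀x³/(6L) = 3·(-8)·4·3/20 - (-8)·4²/30 - (-8)·3³/(6·4) = -17/15 kN·m
Superposition: M = Σ M_i = -2381/2400 kN·m ≈ -0.992083 kN·m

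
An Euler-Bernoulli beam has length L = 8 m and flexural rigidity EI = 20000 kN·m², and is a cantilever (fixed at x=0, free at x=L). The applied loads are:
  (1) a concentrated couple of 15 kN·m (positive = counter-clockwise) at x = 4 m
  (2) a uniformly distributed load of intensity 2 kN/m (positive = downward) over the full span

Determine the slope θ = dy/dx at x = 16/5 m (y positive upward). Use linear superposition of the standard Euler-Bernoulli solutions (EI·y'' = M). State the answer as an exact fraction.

θ(16/5) = -2011/468750 rad

Load 1 — applied couple M₀=15 kN·m at a=4 m (b=L-a=4):
  θ_1 = M₀x/EI  [x≤a] = 15·(16/5)/20000 = 3/1250 rad
Load 2 — uniform load w=2 kN/m over full span:
  θ_2 = -wx(x²-3Lx+3L²)/(6EI) = -2·(16/5)·((16/5)²-3·8·(16/5)+3·8²)/(6·20000) = -1568/234375 rad
Superposition: θ = Σ θ_i = -2011/468750 rad ≈ -0.004290 rad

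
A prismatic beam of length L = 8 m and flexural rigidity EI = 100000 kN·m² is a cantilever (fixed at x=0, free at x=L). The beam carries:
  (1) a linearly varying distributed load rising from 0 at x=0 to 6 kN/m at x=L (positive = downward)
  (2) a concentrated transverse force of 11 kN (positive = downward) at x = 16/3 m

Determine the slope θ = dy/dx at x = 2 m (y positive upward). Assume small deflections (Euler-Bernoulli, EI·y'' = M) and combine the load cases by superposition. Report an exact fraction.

Load 1 — triangular load w₀=6 kN/m (0→w₀ over full span):
  θ_1 = (w₀Lx²/4-w₀L²x/3-w₀x⁴/(24L))/EI = (6·8·2²/4-6·8²·2/3-6·2⁴/(24·8))/100000 = -417/200000 rad
Load 2 — point force P=11 kN at a=16/3 m (b=L-a=8/3):
  θ_2 = -Px(2a-x)/(2EI)  [x≤a] = -11·2·(2·(16/3)-2)/(2·100000) = -143/150000 rad
Superposition: θ = Σ θ_i = -1823/600000 rad ≈ -0.003038 rad

θ(2) = -1823/600000 rad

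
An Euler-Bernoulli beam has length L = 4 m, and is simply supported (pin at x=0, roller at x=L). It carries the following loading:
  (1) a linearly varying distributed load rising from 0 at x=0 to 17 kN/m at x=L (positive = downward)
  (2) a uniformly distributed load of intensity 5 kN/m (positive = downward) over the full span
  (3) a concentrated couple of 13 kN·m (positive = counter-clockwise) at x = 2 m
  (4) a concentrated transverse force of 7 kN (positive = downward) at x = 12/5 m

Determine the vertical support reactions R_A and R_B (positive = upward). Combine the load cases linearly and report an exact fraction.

R_A = 1643/60 kN, R_B = 2017/60 kN

Load 1 — triangular load w₀=17 kN/m (0→w₀ over full span):
  R_A = w₀L/6 = 17·4/6 = 34/3 kN
  R_B = w₀L/3 = 17·4/3 = 68/3 kN
Load 2 — uniform load w=5 kN/m over full span:
  R_A = wL/2 = 5·4/2 = 10 kN
  R_B = wL/2 = 5·4/2 = 10 kN
Load 3 — applied couple M₀=13 kN·m at a=2 m (b=L-a=2):
  R_A = M₀/L = 13/4 kN
  R_B = -M₀/L = -13/4 kN
Load 4 — point force P=7 kN at a=12/5 m (b=L-a=8/5):
  R_A = Pb/L = 7·(8/5)/4 = 14/5 kN
  R_B = Pa/L = 7·(12/5)/4 = 21/5 kN
Superposition: R_A = 1643/60 kN, R_B = 2017/60 kN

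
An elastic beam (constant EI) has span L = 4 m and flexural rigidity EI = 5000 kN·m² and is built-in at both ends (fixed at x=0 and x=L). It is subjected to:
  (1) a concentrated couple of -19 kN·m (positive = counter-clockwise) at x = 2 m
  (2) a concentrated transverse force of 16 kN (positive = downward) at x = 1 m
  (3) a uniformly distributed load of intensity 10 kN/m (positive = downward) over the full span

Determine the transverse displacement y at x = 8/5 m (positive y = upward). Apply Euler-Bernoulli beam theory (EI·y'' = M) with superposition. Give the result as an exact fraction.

y(8/5) = -122/78125 m

Load 1 — applied couple M₀=-19 kN·m at a=2 m (b=L-a=2):
  y_1 = (R_Ax³/6 - M_Ax²/2)/EI  [x≤a] with R_A=-57/8, M_A=-19/4 = ((-57/8)·(8/5)³/6 - (-19/4)·(8/5)²/2)/5000 = 19/78125 m
Load 2 — point force P=16 kN at a=1 m (b=L-a=3):
  y_2 = -Pa²(L-x)²(3bL-(3b+a)(L-x))/(6L³EI)  [x>a] = -16·1²·(4-(8/5))²·(3·3·4-(3·3+1)·(4-(8/5)))/(6·4³·5000) = -9/15625 m
Load 3 — uniform load w=10 kN/m over full span:
  y_3 = -wx²(L-x)²/(24EI) = -10·(8/5)²·(4-(8/5))²/(24·5000) = -96/78125 m
Superposition: y = Σ y_i = -122/78125 m ≈ -0.001562 m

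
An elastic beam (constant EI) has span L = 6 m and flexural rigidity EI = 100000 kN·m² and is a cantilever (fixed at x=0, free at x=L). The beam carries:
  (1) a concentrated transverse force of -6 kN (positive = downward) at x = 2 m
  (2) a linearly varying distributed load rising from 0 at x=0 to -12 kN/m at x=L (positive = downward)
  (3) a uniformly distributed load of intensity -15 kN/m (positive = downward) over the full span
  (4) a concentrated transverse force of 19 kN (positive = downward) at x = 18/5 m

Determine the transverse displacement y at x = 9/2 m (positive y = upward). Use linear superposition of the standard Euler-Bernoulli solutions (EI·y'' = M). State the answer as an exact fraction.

y(9/2) = 8819491/400000000 m

Load 1 — point force P=-6 kN at a=2 m (b=L-a=4):
  y_1 = -Pa²(3x-a)/(6EI)  [x>a] = -(-6)·2²·(3·(9/2)-2)/(6·100000) = 23/50000 m
Load 2 — triangular load w₀=-12 kN/m (0→w₀ over full span):
  y_2 = (w₀Lx³/12-w₀L²x²/6-w₀x⁵/(120L))/EI = ((-12)·6·(9/2)³/12-(-12)·6²·(9/2)²/6-(-12)·(9/2)⁵/(120·6))/100000 = 602883/64000000 m
Load 3 — uniform load w=-15 kN/m over full span:
  y_3 = -wx²(x²-4Lx+6L²)/(24EI) = -(-15)·(9/2)²·((9/2)²-4·6·(9/2)+6·6²)/(24·100000) = 41553/2560000 m
Load 4 — point force P=19 kN at a=18/5 m (b=L-a=12/5):
  y_4 = -Pa²(3x-a)/(6EI)  [x>a] = -19·(18/5)²·(3·(9/2)-(18/5))/(6·100000) = -50787/12500000 m
Superposition: y = Σ y_i = 8819491/400000000 m ≈ 0.022049 m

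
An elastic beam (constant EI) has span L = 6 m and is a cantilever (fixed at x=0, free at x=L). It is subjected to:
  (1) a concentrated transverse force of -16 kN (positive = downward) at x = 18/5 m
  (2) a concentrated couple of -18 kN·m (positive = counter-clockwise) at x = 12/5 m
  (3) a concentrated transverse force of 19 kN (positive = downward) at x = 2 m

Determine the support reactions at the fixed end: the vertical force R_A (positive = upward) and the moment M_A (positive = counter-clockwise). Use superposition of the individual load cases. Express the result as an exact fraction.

R_A = 3 kN, M_A = -8/5 kN·m

Load 1 — point force P=-16 kN at a=18/5 m (b=L-a=12/5):
  R_A = P = (-16) = -16 kN
  M_A = Pa = (-16)·(18/5) = -288/5 kN·m
Load 2 — applied couple M₀=-18 kN·m at a=12/5 m (b=L-a=18/5):
  R_A = 0 kN
  M_A = -M₀ = -(-18) = 18 kN·m
Load 3 — point force P=19 kN at a=2 m (b=L-a=4):
  R_A = P = 19 kN
  M_A = Pa = 19·2 = 38 kN·m
Superposition: R_A = 3 kN, M_A = -8/5 kN·m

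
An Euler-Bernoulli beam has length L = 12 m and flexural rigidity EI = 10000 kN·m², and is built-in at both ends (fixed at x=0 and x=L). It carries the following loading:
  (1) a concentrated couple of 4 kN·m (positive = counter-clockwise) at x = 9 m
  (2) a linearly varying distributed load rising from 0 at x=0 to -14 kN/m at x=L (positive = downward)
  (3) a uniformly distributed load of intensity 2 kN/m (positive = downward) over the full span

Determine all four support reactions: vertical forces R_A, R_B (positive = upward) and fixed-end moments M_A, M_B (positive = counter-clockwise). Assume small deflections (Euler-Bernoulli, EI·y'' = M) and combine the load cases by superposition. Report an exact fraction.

Load 1 — applied couple M₀=4 kN·m at a=9 m (b=L-a=3):
  R_A = 6M₀ab/L³ = 6·4·9·3/12³ = 3/8 kN
  M_A = M₀b(2a-b)/L² = 4·3·(2·9-3)/12² = 5/4 kN·m
  R_B = -6M₀ab/L³ = -6·4·9·3/12³ = -3/8 kN
  M_B = M₀a(2b-a)/L² = 4·9·(2·3-9)/12² = -3/4 kN·m
Load 2 — triangular load w₀=-14 kN/m (0→w₀ over full span):
  R_A = 3w₀L/20 = 3·(-14)·12/20 = -126/5 kN
  M_A = w₀L²/30 = (-14)·12²/30 = -336/5 kN·m
  R_B = 7w₀L/20 = 7·(-14)·12/20 = -294/5 kN
  M_B = -w₀L²/20 = -(-14)·12²/20 = 504/5 kN·m
Load 3 — uniform load w=2 kN/m over full span:
  R_A = wL/2 = 2·12/2 = 12 kN
  M_A = wL²/12 = 2·12²/12 = 24 kN·m
  R_B = wL/2 = 2·12/2 = 12 kN
  M_B = -wL²/12 = -2·12²/12 = -24 kN·m
Superposition: R_A = -513/40 kN, M_A = -839/20 kN·m, R_B = -1887/40 kN, M_B = 1521/20 kN·m

R_A = -513/40 kN, M_A = -839/20 kN·m, R_B = -1887/40 kN, M_B = 1521/20 kN·m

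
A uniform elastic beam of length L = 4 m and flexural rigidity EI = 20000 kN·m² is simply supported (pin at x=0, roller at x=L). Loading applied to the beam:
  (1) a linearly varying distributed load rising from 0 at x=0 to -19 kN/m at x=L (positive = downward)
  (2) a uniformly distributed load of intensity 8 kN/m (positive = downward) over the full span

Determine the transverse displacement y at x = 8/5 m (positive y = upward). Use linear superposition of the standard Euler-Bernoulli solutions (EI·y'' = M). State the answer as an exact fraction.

Load 1 — triangular load w₀=-19 kN/m (0→w₀ over full span):
  y_1 = -w₀x(7L⁴-10L²x²+3x⁴)/(360LEI) = -(-19)·(8/5)·(7·4⁴-10·4²·(8/5)²+3·(8/5)⁴)/(360·4·20000) = 43358/29296875 m
Load 2 — uniform load w=8 kN/m over full span:
  y_2 = -wx(L³-2Lx²+x³)/(24EI) = -8·(8/5)·(4³-2·4·(8/5)²+(8/5)³)/(24·20000) = -496/390625 m
Superposition: y = Σ y_i = 6158/29296875 m ≈ 0.000210 m

y(8/5) = 6158/29296875 m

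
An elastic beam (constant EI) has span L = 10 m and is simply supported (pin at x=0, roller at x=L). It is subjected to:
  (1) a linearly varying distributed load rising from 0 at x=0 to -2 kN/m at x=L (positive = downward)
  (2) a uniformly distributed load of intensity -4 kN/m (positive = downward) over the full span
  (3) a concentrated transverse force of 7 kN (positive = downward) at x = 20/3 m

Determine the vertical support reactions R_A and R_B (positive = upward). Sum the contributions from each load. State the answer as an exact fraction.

Load 1 — triangular load w₀=-2 kN/m (0→w₀ over full span):
  R_A = w₀L/6 = (-2)·10/6 = -10/3 kN
  R_B = w₀L/3 = (-2)·10/3 = -20/3 kN
Load 2 — uniform load w=-4 kN/m over full span:
  R_A = wL/2 = (-4)·10/2 = -20 kN
  R_B = wL/2 = (-4)·10/2 = -20 kN
Load 3 — point force P=7 kN at a=20/3 m (b=L-a=10/3):
  R_A = Pb/L = 7·(10/3)/10 = 7/3 kN
  R_B = Pa/L = 7·(20/3)/10 = 14/3 kN
Superposition: R_A = -21 kN, R_B = -22 kN

R_A = -21 kN, R_B = -22 kN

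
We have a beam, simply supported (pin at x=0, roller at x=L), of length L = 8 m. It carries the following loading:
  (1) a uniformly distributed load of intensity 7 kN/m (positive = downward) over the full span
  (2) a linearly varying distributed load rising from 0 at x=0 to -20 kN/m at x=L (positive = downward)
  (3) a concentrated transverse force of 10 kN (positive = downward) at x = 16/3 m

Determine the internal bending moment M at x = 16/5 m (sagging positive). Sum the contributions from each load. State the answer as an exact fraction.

Load 1 — uniform load w=7 kN/m over full span:
  M_1 = wx(L-x)/2 = 7·(16/5)·(8-(16/5))/2 = 1344/25 kN·m
Load 2 — triangular load w₀=-20 kN/m (0→w₀ over full span):
  M_2 = w₀Lx/6 - w₀x³/(6L) = (-20)·8·(16/5)/6 - (-20)·(16/5)³/(6·8) = -1792/25 kN·m
Load 3 — point force P=10 kN at a=16/3 m (b=L-a=8/3):
  M_3 = Pbx/L  [x≤a] = 10·(8/3)·(16/5)/8 = 32/3 kN·m
Superposition: M = Σ M_i = -544/75 kN·m ≈ -7.253333 kN·m

M(16/5) = -544/75 kN·m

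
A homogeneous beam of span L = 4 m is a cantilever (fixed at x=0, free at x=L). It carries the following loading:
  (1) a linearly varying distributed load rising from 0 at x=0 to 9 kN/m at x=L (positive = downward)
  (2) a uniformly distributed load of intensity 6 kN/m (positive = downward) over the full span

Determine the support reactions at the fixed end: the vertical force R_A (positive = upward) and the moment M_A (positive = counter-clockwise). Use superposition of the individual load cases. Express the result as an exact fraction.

R_A = 42 kN, M_A = 96 kN·m

Load 1 — triangular load w₀=9 kN/m (0→w₀ over full span):
  R_A = w₀L/2 = 9·4/2 = 18 kN
  M_A = w₀L²/3 = 9·4²/3 = 48 kN·m
Load 2 — uniform load w=6 kN/m over full span:
  R_A = wL = 6·4 = 24 kN
  M_A = wL²/2 = 6·4²/2 = 48 kN·m
Superposition: R_A = 42 kN, M_A = 96 kN·m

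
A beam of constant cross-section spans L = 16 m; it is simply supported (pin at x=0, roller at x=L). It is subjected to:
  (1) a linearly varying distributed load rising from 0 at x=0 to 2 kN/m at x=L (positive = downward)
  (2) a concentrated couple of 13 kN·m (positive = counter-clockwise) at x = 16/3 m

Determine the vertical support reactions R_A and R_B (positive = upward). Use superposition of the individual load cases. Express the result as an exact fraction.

R_A = 295/48 kN, R_B = 473/48 kN

Load 1 — triangular load w₀=2 kN/m (0→w₀ over full span):
  R_A = w₀L/6 = 2·16/6 = 16/3 kN
  R_B = w₀L/3 = 2·16/3 = 32/3 kN
Load 2 — applied couple M₀=13 kN·m at a=16/3 m (b=L-a=32/3):
  R_A = M₀/L = 13/16 kN
  R_B = -M₀/L = -13/16 kN
Superposition: R_A = 295/48 kN, R_B = 473/48 kN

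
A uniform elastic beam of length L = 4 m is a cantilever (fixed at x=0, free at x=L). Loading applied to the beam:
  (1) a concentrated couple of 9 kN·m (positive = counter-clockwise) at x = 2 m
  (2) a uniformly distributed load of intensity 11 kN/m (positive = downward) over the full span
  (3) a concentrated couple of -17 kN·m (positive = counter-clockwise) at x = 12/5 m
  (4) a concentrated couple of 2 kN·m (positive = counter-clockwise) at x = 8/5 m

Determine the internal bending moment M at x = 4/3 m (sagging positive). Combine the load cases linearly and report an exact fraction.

Load 1 — applied couple M₀=9 kN·m at a=2 m (b=L-a=2):
  M_1 = M₀  [x≤a] = 9 = 9 kN·m
Load 2 — uniform load w=11 kN/m over full span:
  M_2 = -w(L-x)²/2 = -11·(4-(4/3))²/2 = -352/9 kN·m
Load 3 — applied couple M₀=-17 kN·m at a=12/5 m (b=L-a=8/5):
  M_3 = M₀  [x≤a] = (-17) = -17 kN·m
Load 4 — applied couple M₀=2 kN·m at a=8/5 m (b=L-a=12/5):
  M_4 = M₀  [x≤a] = 2 = 2 kN·m
Superposition: M = Σ M_i = -406/9 kN·m ≈ -45.111111 kN·m

M(4/3) = -406/9 kN·m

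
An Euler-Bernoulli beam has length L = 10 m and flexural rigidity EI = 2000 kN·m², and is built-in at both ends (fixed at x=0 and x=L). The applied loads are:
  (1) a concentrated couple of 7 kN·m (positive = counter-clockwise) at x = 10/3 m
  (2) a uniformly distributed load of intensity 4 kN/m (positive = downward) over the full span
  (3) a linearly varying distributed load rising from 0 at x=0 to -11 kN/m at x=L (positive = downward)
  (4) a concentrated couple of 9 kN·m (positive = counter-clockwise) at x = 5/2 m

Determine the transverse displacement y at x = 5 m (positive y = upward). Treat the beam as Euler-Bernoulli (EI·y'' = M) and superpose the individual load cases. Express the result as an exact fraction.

y(5) = 181/5760 m

Load 1 — applied couple M₀=7 kN·m at a=10/3 m (b=L-a=20/3):
  y_1 = (R_Ax³/6 - M_Ax²/2 - M₀(x-a)²/2)/EI  [x>a] with R_A=14/15, M_A=0 = ((14/15)·5³/6 - 0·5²/2 - 7·(5-(10/3))²/2)/2000 = 7/1440 m
Load 2 — uniform load w=4 kN/m over full span:
  y_2 = -wx²(L-x)²/(24EI) = -4·5²·(10-5)²/(24·2000) = -5/96 m
Load 3 — triangular load w₀=-11 kN/m (0→w₀ over full span):
  y_3 = -w₀x²(L-x)²(x+2L)/(120LEI) = -(-11)·5²·(10-5)²·(5+2·10)/(120·10·2000) = 55/768 m
Load 4 — applied couple M₀=9 kN·m at a=5/2 m (b=L-a=15/2):
  y_4 = (R_Ax³/6 - M_Ax²/2 - M₀(x-a)²/2)/EI  [x>a] with R_A=81/80, M_A=-27/16 = ((81/80)·5³/6 - (-27/16)·5²/2 - 9·(5-(5/2))²/2)/2000 = 9/1280 m
Superposition: y = Σ y_i = 181/5760 m ≈ 0.031424 m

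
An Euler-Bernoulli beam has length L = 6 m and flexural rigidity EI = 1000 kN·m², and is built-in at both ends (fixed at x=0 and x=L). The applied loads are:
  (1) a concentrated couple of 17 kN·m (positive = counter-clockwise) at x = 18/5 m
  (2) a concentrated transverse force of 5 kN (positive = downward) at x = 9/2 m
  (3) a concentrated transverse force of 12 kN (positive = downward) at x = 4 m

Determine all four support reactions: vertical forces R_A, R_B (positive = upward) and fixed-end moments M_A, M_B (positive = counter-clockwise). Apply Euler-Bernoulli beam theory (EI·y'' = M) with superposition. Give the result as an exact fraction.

R_A = 57401/7200 kN, M_A = 29231/2400 kN·m, R_B = 64999/7200 kN, M_B = -30829/2400 kN·m

Load 1 — applied couple M₀=17 kN·m at a=18/5 m (b=L-a=12/5):
  R_A = 6M₀ab/L³ = 6·17·(18/5)·(12/5)/6³ = 102/25 kN
  M_A = M₀b(2a-b)/L² = 17·(12/5)·(2·(18/5)-(12/5))/6² = 136/25 kN·m
  R_B = -6M₀ab/L³ = -6·17·(18/5)·(12/5)/6³ = -102/25 kN
  M_B = M₀a(2b-a)/L² = 17·(18/5)·(2·(12/5)-(18/5))/6² = 51/25 kN·m
Load 2 — point force P=5 kN at a=9/2 m (b=L-a=3/2):
  R_A = Pb²(3a+b)/L³ = 5·(3/2)²·(3·(9/2)+(3/2))/6³ = 25/32 kN
  M_A = Pab²/L² = 5·(9/2)·(3/2)²/6² = 45/32 kN·m
  R_B = Pa²(a+3b)/L³ = 5·(9/2)²·((9/2)+3·(3/2))/6³ = 135/32 kN
  M_B = -Pa²b/L² = -5·(9/2)²·(3/2)/6² = -135/32 kN·m
Load 3 — point force P=12 kN at a=4 m (b=L-a=2):
  R_A = Pb²(3a+b)/L³ = 12·2²·(3·4+2)/6³ = 28/9 kN
  M_A = Pab²/L² = 12·4·2²/6² = 16/3 kN·m
  R_B = Pa²(a+3b)/L³ = 12·4²·(4+3·2)/6³ = 80/9 kN
  M_B = -Pa²b/L² = -12·4²·2/6² = -32/3 kN·m
Superposition: R_A = 57401/7200 kN, M_A = 29231/2400 kN·m, R_B = 64999/7200 kN, M_B = -30829/2400 kN·m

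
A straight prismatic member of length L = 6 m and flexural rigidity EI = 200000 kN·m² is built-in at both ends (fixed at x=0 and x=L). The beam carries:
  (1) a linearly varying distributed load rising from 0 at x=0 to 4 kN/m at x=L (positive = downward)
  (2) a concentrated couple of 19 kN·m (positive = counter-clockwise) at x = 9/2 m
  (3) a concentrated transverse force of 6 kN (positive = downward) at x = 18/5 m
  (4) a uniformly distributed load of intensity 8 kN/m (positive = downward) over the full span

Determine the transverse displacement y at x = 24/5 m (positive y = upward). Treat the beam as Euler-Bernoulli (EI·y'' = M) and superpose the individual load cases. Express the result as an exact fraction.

Load 1 — triangular load w₀=4 kN/m (0→w₀ over full span):
  y_1 = -w₀x²(L-x)²(x+2L)/(120LEI) = -4·(24/5)²·(6-(24/5))²·((24/5)+2·6)/(120·6·200000) = -756/48828125 m
Load 2 — applied couple M₀=19 kN·m at a=9/2 m (b=L-a=3/2):
  y_2 = (R_Ax³/6 - M_Ax²/2 - M₀(x-a)²/2)/EI  [x>a] with R_A=57/16, M_A=95/16 = ((57/16)·(24/5)³/6 - (95/16)·(24/5)²/2 - 19·((24/5)-(9/2))²/2)/200000 = -3591/200000000 m
Load 3 — point force P=6 kN at a=18/5 m (b=L-a=12/5):
  y_3 = -Pa²(L-x)²(3bL-(3b+a)(L-x))/(6L³EI)  [x>a] = -6·(18/5)²·(6-(24/5))²·(3·(12/5)·6-(3·(12/5)+(18/5))·(6-(24/5)))/(6·6³·200000) = -5103/390625000 m
Load 4 — uniform load w=8 kN/m over full span:
  y_4 = -wx²(L-x)²/(24EI) = -8·(24/5)²·(6-(24/5))²/(24·200000) = -108/1953125 m
Superposition: y = Σ y_i = -2544939/25000000000 m ≈ -0.000102 m

y(24/5) = -2544939/25000000000 m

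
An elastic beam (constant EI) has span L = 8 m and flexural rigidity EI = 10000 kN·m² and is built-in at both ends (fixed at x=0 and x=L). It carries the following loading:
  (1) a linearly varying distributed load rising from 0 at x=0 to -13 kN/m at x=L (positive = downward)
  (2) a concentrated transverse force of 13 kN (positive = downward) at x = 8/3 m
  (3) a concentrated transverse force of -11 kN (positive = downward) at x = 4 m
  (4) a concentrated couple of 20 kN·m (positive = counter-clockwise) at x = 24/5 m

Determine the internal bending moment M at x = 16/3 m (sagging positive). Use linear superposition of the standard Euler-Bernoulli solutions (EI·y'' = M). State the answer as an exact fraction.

M(16/3) = -647/27 kN·m

Load 1 — triangular load w₀=-13 kN/m (0→w₀ over full span):
  M_1 = 3w₀Lx/20 - w₀L²/30 - w₀x³/(6L) = 3·(-13)·8·(16/3)/20 - (-13)·8²/30 - (-13)·(16/3)³/(6·8) = -5824/405 kN·m
Load 2 — point force P=13 kN at a=8/3 m (b=L-a=16/3):
  M_2 = Pa²(a+3b)(L-x)/L³ - Pa²b/L²  [x>a] = 13·(8/3)²·((8/3)+3·(16/3))·(8-(16/3))/8³ - 13·(8/3)²·(16/3)/8² = 104/81 kN·m
Load 3 — point force P=-11 kN at a=4 m (b=L-a=4):
  M_3 = Pa²(a+3b)(L-x)/L³ - Pa²b/L²  [x>a] = (-11)·4²·(4+3·4)·(8-(16/3))/8³ - (-11)·4²·4/8² = -11/3 kN·m
Load 4 — applied couple M₀=20 kN·m at a=24/5 m (b=L-a=16/5):
  M_4 = R_Ax - M_A - M₀  [x>a] with R_A=18/5, M_A=32/5 = (18/5)·(16/3) - (32/5) - 20 = -36/5 kN·m
Superposition: M = Σ M_i = -647/27 kN·m ≈ -23.962963 kN·m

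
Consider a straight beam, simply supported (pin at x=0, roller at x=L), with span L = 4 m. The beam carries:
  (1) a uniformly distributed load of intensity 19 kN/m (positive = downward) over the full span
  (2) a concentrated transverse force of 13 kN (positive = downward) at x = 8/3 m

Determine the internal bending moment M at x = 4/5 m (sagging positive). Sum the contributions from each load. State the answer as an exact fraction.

M(4/5) = 2084/75 kN·m

Load 1 — uniform load w=19 kN/m over full span:
  M_1 = wx(L-x)/2 = 19·(4/5)·(4-(4/5))/2 = 608/25 kN·m
Load 2 — point force P=13 kN at a=8/3 m (b=L-a=4/3):
  M_2 = Pbx/L  [x≤a] = 13·(4/3)·(4/5)/4 = 52/15 kN·m
Superposition: M = Σ M_i = 2084/75 kN·m ≈ 27.786667 kN·m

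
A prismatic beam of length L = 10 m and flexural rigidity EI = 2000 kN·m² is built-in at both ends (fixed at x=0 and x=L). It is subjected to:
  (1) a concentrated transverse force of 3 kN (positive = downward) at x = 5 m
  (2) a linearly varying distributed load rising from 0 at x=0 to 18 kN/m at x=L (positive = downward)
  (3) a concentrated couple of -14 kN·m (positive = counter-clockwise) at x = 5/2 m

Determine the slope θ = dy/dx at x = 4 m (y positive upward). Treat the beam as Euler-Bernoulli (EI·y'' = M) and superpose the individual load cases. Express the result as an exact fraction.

θ(4) = -483/20000 rad

Load 1 — point force P=3 kN at a=5 m (b=L-a=5):
  θ_1 = -Pb²x(2aL-(3a+b)x)/(2L³EI)  [x≤a] = -3·5²·4·(2·5·10-(3·5+5)·4)/(2·10³·2000) = -3/2000 rad
Load 2 — triangular load w₀=18 kN/m (0→w₀ over full span):
  θ_2 = -w₀(2x(L-x)(L-2x)(x+2L)+x²(L-x)²)/(120LEI) = -18·(2·4·(10-4)·(10-2·4)·(4+2·10)+4²·(10-4)²)/(120·10·2000) = -27/1250 rad
Load 3 — applied couple M₀=-14 kN·m at a=5/2 m (b=L-a=15/2):
  θ_3 = (R_Ax²/2 - M_Ax - M₀(x-a))/EI  [x>a] with R_A=-63/40, M_A=21/8 = ((-63/40)·4²/2 - (21/8)·4 - (-14)·(4-(5/2)))/2000 = -21/20000 rad
Superposition: θ = Σ θ_i = -483/20000 rad ≈ -0.024150 rad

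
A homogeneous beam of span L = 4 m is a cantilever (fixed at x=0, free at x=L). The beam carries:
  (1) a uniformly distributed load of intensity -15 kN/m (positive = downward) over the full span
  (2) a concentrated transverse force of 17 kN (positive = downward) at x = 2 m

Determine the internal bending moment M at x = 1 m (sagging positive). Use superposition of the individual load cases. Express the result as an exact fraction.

M(1) = 101/2 kN·m

Load 1 — uniform load w=-15 kN/m over full span:
  M_1 = -w(L-x)²/2 = -(-15)·(4-1)²/2 = 135/2 kN·m
Load 2 — point force P=17 kN at a=2 m (b=L-a=2):
  M_2 = -P(a-x)  [x≤a] = -17·(2-1) = -17 kN·m
Superposition: M = Σ M_i = 101/2 kN·m ≈ 50.500000 kN·m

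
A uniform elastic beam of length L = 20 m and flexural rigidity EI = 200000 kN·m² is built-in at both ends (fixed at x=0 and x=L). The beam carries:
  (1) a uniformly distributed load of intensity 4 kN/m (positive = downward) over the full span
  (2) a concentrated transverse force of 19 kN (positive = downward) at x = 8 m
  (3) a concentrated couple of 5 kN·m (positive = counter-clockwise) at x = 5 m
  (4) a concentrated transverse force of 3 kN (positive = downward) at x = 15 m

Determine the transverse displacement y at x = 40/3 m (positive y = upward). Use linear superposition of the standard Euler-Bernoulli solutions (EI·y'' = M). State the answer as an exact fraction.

y(40/3) = -894847/97200000 m

Load 1 — uniform load w=4 kN/m over full span:
  y_1 = -wx²(L-x)²/(24EI) = -4·(40/3)²·(20-(40/3))²/(24·200000) = -8/1215 m
Load 2 — point force P=19 kN at a=8 m (b=L-a=12):
  y_2 = -Pa²(L-x)²(3bL-(3b+a)(L-x))/(6L³EI)  [x>a] = -19·8²·(20-(40/3))²·(3·12·20-(3·12+8)·(20-(40/3)))/(6·20³·200000) = -608/253125 m
Load 3 — applied couple M₀=5 kN·m at a=5 m (b=L-a=15):
  y_3 = (R_Ax³/6 - M_Ax²/2 - M₀(x-a)²/2)/EI  [x>a] with R_A=9/32, M_A=-15/16 = ((9/32)·(40/3)³/6 - (-15/16)·(40/3)²/2 - 5·((40/3)-5)²/2)/200000 = 1/9600 m
Load 4 — point force P=3 kN at a=15 m (b=L-a=5):
  y_4 = -Pb²x²(3aL-(3a+b)x)/(6L³EI)  [x≤a] = -3·5²·(40/3)²·(3·15·20-(3·15+5)·(40/3))/(6·20³·200000) = -7/21600 m
Superposition: y = Σ y_i = -894847/97200000 m ≈ -0.009206 m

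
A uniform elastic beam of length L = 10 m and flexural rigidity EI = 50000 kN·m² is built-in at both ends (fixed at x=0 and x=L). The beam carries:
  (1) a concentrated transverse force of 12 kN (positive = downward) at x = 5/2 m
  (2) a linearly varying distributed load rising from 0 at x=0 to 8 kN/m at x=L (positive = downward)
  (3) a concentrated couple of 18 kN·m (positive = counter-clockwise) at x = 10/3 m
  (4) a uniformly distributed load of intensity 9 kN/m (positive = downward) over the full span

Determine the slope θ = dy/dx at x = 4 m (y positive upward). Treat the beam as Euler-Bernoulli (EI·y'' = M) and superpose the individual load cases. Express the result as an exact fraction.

θ(4) = -3/3125 rad

Load 1 — point force P=12 kN at a=5/2 m (b=L-a=15/2):
  θ_1 = Pa²(L-x)(2bL-(3b+a)(L-x))/(2L³EI)  [x>a] = 12·(5/2)²·(10-4)·(2·(15/2)·10-(3·(15/2)+(5/2))·(10-4))/(2·10³·50000) = 0 rad
Load 2 — triangular load w₀=8 kN/m (0→w₀ over full span):
  θ_2 = -w₀(2x(L-x)(L-2x)(x+2L)+x²(L-x)²)/(120LEI) = -8·(2·4·(10-4)·(10-2·4)·(4+2·10)+4²·(10-4)²)/(120·10·50000) = -6/15625 rad
Load 3 — applied couple M₀=18 kN·m at a=10/3 m (b=L-a=20/3):
  θ_3 = (R_Ax²/2 - M_Ax - M₀(x-a))/EI  [x>a] with R_A=12/5, M_A=0 = ((12/5)·4²/2 - 0·4 - 18·(4-(10/3)))/50000 = 9/62500 rad
Load 4 — uniform load w=9 kN/m over full span:
  θ_4 = -wx(L-x)(L-2x)/(12EI) = -9·4·(10-4)·(10-2·4)/(12·50000) = -9/12500 rad
Superposition: θ = Σ θ_i = -3/3125 rad ≈ -0.000960 rad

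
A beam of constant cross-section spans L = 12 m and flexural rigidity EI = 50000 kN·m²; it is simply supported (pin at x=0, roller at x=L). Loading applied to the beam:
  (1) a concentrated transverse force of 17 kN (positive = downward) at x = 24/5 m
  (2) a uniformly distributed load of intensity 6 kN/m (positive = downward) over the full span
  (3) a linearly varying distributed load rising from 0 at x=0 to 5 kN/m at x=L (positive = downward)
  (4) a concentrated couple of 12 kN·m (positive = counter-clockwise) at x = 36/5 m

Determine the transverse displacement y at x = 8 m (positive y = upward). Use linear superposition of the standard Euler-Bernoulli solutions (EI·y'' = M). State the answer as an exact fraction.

Load 1 — point force P=17 kN at a=24/5 m (b=L-a=36/5):
  y_1 = -Pa(L-x)(2Lx-a²-x²)/(6LEI)  [x>a] = -17·(24/5)·(12-8)·(2·12·8-(24/5)²-8²)/(6·12·50000) = -11152/1171875 m
Load 2 — uniform load w=6 kN/m over full span:
  y_2 = -wx(L³-2Lx²+x³)/(24EI) = -6·8·(12³-2·12·8²+8³)/(24·50000) = -88/3125 m
Load 3 — triangular load w₀=5 kN/m (0→w₀ over full span):
  y_3 = -w₀x(7L⁴-10L²x²+3x⁴)/(360LEI) = -5·8·(7·12⁴-10·12²·8²+3·8⁴)/(360·12·50000) = -68/5625 m
Load 4 — applied couple M₀=12 kN·m at a=36/5 m (b=L-a=24/5):
  y_4 = (M₀x³/(6L)-M₀(x-a)²/2+C₁x)/EI  [x>a] with C₁=M₀(3b²-L²)/(6L)=-312/25 = (12·8³/(6·12)-12·(8-(36/5))²/2+(-312/25)·8)/50000 = -86/234375 m
Superposition: y = Σ y_i = -176246/3515625 m ≈ -0.050132 m

y(8) = -176246/3515625 m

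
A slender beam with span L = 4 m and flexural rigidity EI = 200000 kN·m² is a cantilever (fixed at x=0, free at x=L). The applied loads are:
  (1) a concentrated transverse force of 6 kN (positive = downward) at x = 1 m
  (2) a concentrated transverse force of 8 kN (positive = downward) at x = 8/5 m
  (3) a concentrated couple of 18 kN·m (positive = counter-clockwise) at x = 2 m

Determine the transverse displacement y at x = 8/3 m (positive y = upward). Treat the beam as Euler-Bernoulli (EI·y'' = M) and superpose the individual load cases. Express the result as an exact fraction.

Load 1 — point force P=6 kN at a=1 m (b=L-a=3):
  y_1 = -Pa²(3x-a)/(6EI)  [x>a] = -6·1²·(3·(8/3)-1)/(6·200000) = -7/200000 m
Load 2 — point force P=8 kN at a=8/5 m (b=L-a=12/5):
  y_2 = -Pa²(3x-a)/(6EI)  [x>a] = -8·(8/5)²·(3·(8/3)-(8/5))/(6·200000) = -128/1171875 m
Load 3 — applied couple M₀=18 kN·m at a=2 m (b=L-a=2):
  y_3 = M₀a(2x-a)/(2EI)  [x>a] = 18·2·(2·(8/3)-2)/(2·200000) = 3/10000 m
Superposition: y = Σ y_i = 11683/75000000 m ≈ 0.000156 m

y(8/3) = 11683/75000000 m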